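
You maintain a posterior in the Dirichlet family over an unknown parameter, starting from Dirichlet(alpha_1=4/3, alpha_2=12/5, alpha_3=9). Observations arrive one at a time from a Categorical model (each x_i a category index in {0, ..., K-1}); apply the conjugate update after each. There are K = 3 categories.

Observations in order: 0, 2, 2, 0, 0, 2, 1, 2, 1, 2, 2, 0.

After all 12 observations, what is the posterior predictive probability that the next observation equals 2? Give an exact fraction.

225/371

obs 1: x=0 → posterior Dirichlet(7/3, 12/5, 9)
obs 2: x=2 → posterior Dirichlet(7/3, 12/5, 10)
obs 3: x=2 → posterior Dirichlet(7/3, 12/5, 11)
obs 4: x=0 → posterior Dirichlet(10/3, 12/5, 11)
obs 5: x=0 → posterior Dirichlet(13/3, 12/5, 11)
obs 6: x=2 → posterior Dirichlet(13/3, 12/5, 12)
obs 7: x=1 → posterior Dirichlet(13/3, 17/5, 12)
obs 8: x=2 → posterior Dirichlet(13/3, 17/5, 13)
obs 9: x=1 → posterior Dirichlet(13/3, 22/5, 13)
obs 10: x=2 → posterior Dirichlet(13/3, 22/5, 14)
obs 11: x=2 → posterior Dirichlet(13/3, 22/5, 15)
obs 12: x=0 → posterior Dirichlet(16/3, 22/5, 15)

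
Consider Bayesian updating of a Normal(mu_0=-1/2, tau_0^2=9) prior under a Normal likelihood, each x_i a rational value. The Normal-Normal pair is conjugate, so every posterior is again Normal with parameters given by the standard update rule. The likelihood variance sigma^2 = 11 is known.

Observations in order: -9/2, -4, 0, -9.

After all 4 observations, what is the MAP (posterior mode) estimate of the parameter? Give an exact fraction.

obs 1: x=-9/2 → posterior Normal(-23/10, 99/20)
obs 2: x=-4 → posterior Normal(-82/29, 99/29)
obs 3: x=0 → posterior Normal(-41/19, 99/38)
obs 4: x=-9 → posterior Normal(-163/47, 99/47)

-163/47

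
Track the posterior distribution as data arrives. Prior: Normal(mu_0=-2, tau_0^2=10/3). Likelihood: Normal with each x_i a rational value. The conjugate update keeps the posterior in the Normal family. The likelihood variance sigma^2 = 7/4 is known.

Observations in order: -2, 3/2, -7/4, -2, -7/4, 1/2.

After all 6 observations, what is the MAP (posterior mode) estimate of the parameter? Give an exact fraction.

-262/261

obs 1: x=-2 → posterior Normal(-2, 70/61)
obs 2: x=3/2 → posterior Normal(-62/101, 70/101)
obs 3: x=-7/4 → posterior Normal(-44/47, 70/141)
obs 4: x=-2 → posterior Normal(-212/181, 70/181)
obs 5: x=-7/4 → posterior Normal(-282/221, 70/221)
obs 6: x=1/2 → posterior Normal(-262/261, 70/261)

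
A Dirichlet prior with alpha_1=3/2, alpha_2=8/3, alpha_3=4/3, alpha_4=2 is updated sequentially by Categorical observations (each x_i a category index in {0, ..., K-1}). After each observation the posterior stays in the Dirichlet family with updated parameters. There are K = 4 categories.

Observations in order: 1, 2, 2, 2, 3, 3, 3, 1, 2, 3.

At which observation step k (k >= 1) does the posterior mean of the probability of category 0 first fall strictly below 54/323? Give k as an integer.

obs 1: x=1 → posterior Dirichlet(3/2, 11/3, 4/3, 2)
obs 2: x=2 → posterior Dirichlet(3/2, 11/3, 7/3, 2)
obs 3: x=2 → posterior Dirichlet(3/2, 11/3, 10/3, 2)
obs 4: x=2 → posterior Dirichlet(3/2, 11/3, 13/3, 2)
obs 5: x=3 → posterior Dirichlet(3/2, 11/3, 13/3, 3)
obs 6: x=3 → posterior Dirichlet(3/2, 11/3, 13/3, 4)
obs 7: x=3 → posterior Dirichlet(3/2, 11/3, 13/3, 5)
obs 8: x=1 → posterior Dirichlet(3/2, 14/3, 13/3, 5)
obs 9: x=2 → posterior Dirichlet(3/2, 14/3, 16/3, 5)
obs 10: x=3 → posterior Dirichlet(3/2, 14/3, 16/3, 6)

k = 2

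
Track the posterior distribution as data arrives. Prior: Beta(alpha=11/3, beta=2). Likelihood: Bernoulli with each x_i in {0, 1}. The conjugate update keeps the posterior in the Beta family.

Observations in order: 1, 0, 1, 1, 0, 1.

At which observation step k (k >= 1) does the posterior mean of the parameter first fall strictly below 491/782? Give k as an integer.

k = 2

obs 1: x=1 → posterior Beta(14/3, 2)
obs 2: x=0 → posterior Beta(14/3, 3)
obs 3: x=1 → posterior Beta(17/3, 3)
obs 4: x=1 → posterior Beta(20/3, 3)
obs 5: x=0 → posterior Beta(20/3, 4)
obs 6: x=1 → posterior Beta(23/3, 4)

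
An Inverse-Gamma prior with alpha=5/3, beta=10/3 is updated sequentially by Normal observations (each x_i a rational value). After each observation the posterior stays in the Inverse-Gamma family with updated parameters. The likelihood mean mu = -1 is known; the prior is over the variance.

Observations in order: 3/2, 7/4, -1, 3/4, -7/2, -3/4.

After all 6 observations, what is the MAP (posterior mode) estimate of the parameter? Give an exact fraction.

1433/544

obs 1: x=3/2 → posterior Inverse-Gamma(13/6, 155/24)
obs 2: x=7/4 → posterior Inverse-Gamma(8/3, 983/96)
obs 3: x=-1 → posterior Inverse-Gamma(19/6, 983/96)
obs 4: x=3/4 → posterior Inverse-Gamma(11/3, 565/48)
obs 5: x=-7/2 → posterior Inverse-Gamma(25/6, 715/48)
obs 6: x=-3/4 → posterior Inverse-Gamma(14/3, 1433/96)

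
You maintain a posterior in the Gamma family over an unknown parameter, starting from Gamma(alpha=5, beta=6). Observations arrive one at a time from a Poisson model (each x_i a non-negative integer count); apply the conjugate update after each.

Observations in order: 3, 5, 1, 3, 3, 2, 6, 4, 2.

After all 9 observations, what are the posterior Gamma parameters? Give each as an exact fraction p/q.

alpha=34, beta=15

obs 1: x=3 → posterior Gamma(8, 7)
obs 2: x=5 → posterior Gamma(13, 8)
obs 3: x=1 → posterior Gamma(14, 9)
obs 4: x=3 → posterior Gamma(17, 10)
obs 5: x=3 → posterior Gamma(20, 11)
obs 6: x=2 → posterior Gamma(22, 12)
obs 7: x=6 → posterior Gamma(28, 13)
obs 8: x=4 → posterior Gamma(32, 14)
obs 9: x=2 → posterior Gamma(34, 15)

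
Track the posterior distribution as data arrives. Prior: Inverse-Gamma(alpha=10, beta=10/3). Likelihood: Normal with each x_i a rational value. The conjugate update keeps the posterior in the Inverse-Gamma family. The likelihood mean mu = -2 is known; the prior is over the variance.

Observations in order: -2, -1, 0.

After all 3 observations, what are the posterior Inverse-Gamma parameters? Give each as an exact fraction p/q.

obs 1: x=-2 → posterior Inverse-Gamma(21/2, 10/3)
obs 2: x=-1 → posterior Inverse-Gamma(11, 23/6)
obs 3: x=0 → posterior Inverse-Gamma(23/2, 35/6)

alpha=23/2, beta=35/6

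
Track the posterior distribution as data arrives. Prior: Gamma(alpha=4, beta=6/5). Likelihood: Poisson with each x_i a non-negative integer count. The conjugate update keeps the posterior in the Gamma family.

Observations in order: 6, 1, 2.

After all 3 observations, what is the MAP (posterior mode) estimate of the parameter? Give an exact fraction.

20/7

obs 1: x=6 → posterior Gamma(10, 11/5)
obs 2: x=1 → posterior Gamma(11, 16/5)
obs 3: x=2 → posterior Gamma(13, 21/5)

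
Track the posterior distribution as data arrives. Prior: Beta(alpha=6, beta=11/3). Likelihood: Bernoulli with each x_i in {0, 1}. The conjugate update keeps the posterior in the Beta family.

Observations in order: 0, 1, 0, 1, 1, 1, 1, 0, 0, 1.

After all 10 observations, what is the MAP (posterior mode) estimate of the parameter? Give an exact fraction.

obs 1: x=0 → posterior Beta(6, 14/3)
obs 2: x=1 → posterior Beta(7, 14/3)
obs 3: x=0 → posterior Beta(7, 17/3)
obs 4: x=1 → posterior Beta(8, 17/3)
obs 5: x=1 → posterior Beta(9, 17/3)
obs 6: x=1 → posterior Beta(10, 17/3)
obs 7: x=1 → posterior Beta(11, 17/3)
obs 8: x=0 → posterior Beta(11, 20/3)
obs 9: x=0 → posterior Beta(11, 23/3)
obs 10: x=1 → posterior Beta(12, 23/3)

33/53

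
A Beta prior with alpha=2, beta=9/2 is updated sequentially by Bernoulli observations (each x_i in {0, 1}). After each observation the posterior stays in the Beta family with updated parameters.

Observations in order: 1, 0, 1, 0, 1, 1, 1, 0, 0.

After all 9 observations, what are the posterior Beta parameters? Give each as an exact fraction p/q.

alpha=7, beta=17/2

obs 1: x=1 → posterior Beta(3, 9/2)
obs 2: x=0 → posterior Beta(3, 11/2)
obs 3: x=1 → posterior Beta(4, 11/2)
obs 4: x=0 → posterior Beta(4, 13/2)
obs 5: x=1 → posterior Beta(5, 13/2)
obs 6: x=1 → posterior Beta(6, 13/2)
obs 7: x=1 → posterior Beta(7, 13/2)
obs 8: x=0 → posterior Beta(7, 15/2)
obs 9: x=0 → posterior Beta(7, 17/2)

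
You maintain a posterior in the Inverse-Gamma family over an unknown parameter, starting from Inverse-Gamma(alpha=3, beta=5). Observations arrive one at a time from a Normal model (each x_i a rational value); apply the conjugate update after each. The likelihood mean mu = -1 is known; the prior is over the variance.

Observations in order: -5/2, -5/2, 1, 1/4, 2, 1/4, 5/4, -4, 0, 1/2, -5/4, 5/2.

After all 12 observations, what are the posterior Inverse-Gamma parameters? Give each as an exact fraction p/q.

obs 1: x=-5/2 → posterior Inverse-Gamma(7/2, 49/8)
obs 2: x=-5/2 → posterior Inverse-Gamma(4, 29/4)
obs 3: x=1 → posterior Inverse-Gamma(9/2, 37/4)
obs 4: x=1/4 → posterior Inverse-Gamma(5, 321/32)
obs 5: x=2 → posterior Inverse-Gamma(11/2, 465/32)
obs 6: x=1/4 → posterior Inverse-Gamma(6, 245/16)
obs 7: x=5/4 → posterior Inverse-Gamma(13/2, 571/32)
obs 8: x=-4 → posterior Inverse-Gamma(7, 715/32)
obs 9: x=0 → posterior Inverse-Gamma(15/2, 731/32)
obs 10: x=1/2 → posterior Inverse-Gamma(8, 767/32)
obs 11: x=-5/4 → posterior Inverse-Gamma(17/2, 24)
obs 12: x=5/2 → posterior Inverse-Gamma(9, 241/8)

alpha=9, beta=241/8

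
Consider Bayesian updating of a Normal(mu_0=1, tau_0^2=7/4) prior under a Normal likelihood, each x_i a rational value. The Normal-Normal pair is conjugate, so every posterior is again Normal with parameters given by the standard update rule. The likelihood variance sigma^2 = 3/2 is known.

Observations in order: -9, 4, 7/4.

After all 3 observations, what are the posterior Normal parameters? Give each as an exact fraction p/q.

mu_0=-67/108, tau_0^2=7/18

obs 1: x=-9 → posterior Normal(-57/13, 21/26)
obs 2: x=4 → posterior Normal(-29/20, 21/40)
obs 3: x=7/4 → posterior Normal(-67/108, 7/18)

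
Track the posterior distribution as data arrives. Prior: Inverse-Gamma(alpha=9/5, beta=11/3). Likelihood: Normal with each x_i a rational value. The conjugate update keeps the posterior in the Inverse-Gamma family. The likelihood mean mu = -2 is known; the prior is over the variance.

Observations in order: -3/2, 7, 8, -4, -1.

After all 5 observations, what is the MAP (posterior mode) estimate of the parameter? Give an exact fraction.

obs 1: x=-3/2 → posterior Inverse-Gamma(23/10, 91/24)
obs 2: x=7 → posterior Inverse-Gamma(14/5, 1063/24)
obs 3: x=8 → posterior Inverse-Gamma(33/10, 2263/24)
obs 4: x=-4 → posterior Inverse-Gamma(19/5, 2311/24)
obs 5: x=-1 → posterior Inverse-Gamma(43/10, 2323/24)

11615/636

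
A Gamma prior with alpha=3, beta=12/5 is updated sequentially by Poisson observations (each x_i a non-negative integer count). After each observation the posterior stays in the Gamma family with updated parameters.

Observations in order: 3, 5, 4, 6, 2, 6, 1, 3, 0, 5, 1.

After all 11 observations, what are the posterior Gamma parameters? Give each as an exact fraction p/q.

obs 1: x=3 → posterior Gamma(6, 17/5)
obs 2: x=5 → posterior Gamma(11, 22/5)
obs 3: x=4 → posterior Gamma(15, 27/5)
obs 4: x=6 → posterior Gamma(21, 32/5)
obs 5: x=2 → posterior Gamma(23, 37/5)
obs 6: x=6 → posterior Gamma(29, 42/5)
obs 7: x=1 → posterior Gamma(30, 47/5)
obs 8: x=3 → posterior Gamma(33, 52/5)
obs 9: x=0 → posterior Gamma(33, 57/5)
obs 10: x=5 → posterior Gamma(38, 62/5)
obs 11: x=1 → posterior Gamma(39, 67/5)

alpha=39, beta=67/5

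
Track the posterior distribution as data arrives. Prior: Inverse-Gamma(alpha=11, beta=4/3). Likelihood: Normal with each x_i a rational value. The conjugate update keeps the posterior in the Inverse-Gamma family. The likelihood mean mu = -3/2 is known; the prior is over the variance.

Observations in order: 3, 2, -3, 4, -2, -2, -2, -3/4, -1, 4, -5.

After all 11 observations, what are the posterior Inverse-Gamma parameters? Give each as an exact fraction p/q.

obs 1: x=3 → posterior Inverse-Gamma(23/2, 275/24)
obs 2: x=2 → posterior Inverse-Gamma(12, 211/12)
obs 3: x=-3 → posterior Inverse-Gamma(25/2, 449/24)
obs 4: x=4 → posterior Inverse-Gamma(13, 203/6)
obs 5: x=-2 → posterior Inverse-Gamma(27/2, 815/24)
obs 6: x=-2 → posterior Inverse-Gamma(14, 409/12)
obs 7: x=-2 → posterior Inverse-Gamma(29/2, 821/24)
obs 8: x=-3/4 → posterior Inverse-Gamma(15, 3311/96)
obs 9: x=-1 → posterior Inverse-Gamma(31/2, 3323/96)
obs 10: x=4 → posterior Inverse-Gamma(16, 4775/96)
obs 11: x=-5 → posterior Inverse-Gamma(33/2, 5363/96)

alpha=33/2, beta=5363/96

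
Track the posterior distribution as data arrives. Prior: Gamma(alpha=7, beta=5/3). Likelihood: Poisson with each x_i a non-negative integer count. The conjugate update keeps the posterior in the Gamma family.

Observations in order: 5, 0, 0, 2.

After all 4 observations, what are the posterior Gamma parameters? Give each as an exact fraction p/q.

obs 1: x=5 → posterior Gamma(12, 8/3)
obs 2: x=0 → posterior Gamma(12, 11/3)
obs 3: x=0 → posterior Gamma(12, 14/3)
obs 4: x=2 → posterior Gamma(14, 17/3)

alpha=14, beta=17/3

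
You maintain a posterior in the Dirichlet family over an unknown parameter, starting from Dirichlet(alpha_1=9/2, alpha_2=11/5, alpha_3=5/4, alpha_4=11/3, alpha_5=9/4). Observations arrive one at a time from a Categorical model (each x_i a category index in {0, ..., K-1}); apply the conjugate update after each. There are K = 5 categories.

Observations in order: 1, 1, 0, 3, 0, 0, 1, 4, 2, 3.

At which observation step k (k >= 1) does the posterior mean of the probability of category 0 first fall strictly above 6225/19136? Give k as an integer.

k = 3

obs 1: x=1 → posterior Dirichlet(9/2, 16/5, 5/4, 11/3, 9/4)
obs 2: x=1 → posterior Dirichlet(9/2, 21/5, 5/4, 11/3, 9/4)
obs 3: x=0 → posterior Dirichlet(11/2, 21/5, 5/4, 11/3, 9/4)
obs 4: x=3 → posterior Dirichlet(11/2, 21/5, 5/4, 14/3, 9/4)
obs 5: x=0 → posterior Dirichlet(13/2, 21/5, 5/4, 14/3, 9/4)
obs 6: x=0 → posterior Dirichlet(15/2, 21/5, 5/4, 14/3, 9/4)
obs 7: x=1 → posterior Dirichlet(15/2, 26/5, 5/4, 14/3, 9/4)
obs 8: x=4 → posterior Dirichlet(15/2, 26/5, 5/4, 14/3, 13/4)
obs 9: x=2 → posterior Dirichlet(15/2, 26/5, 9/4, 14/3, 13/4)
obs 10: x=3 → posterior Dirichlet(15/2, 26/5, 9/4, 17/3, 13/4)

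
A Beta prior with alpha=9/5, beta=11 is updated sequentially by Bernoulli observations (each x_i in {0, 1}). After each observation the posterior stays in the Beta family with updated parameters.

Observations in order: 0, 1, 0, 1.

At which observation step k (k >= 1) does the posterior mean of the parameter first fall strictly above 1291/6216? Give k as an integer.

obs 1: x=0 → posterior Beta(9/5, 12)
obs 2: x=1 → posterior Beta(14/5, 12)
obs 3: x=0 → posterior Beta(14/5, 13)
obs 4: x=1 → posterior Beta(19/5, 13)

k = 4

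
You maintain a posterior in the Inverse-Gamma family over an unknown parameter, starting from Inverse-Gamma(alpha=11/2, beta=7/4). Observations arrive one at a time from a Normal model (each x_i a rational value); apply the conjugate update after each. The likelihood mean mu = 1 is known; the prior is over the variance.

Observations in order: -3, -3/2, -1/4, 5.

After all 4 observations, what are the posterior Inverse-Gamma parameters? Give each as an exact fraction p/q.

alpha=15/2, beta=693/32

obs 1: x=-3 → posterior Inverse-Gamma(6, 39/4)
obs 2: x=-3/2 → posterior Inverse-Gamma(13/2, 103/8)
obs 3: x=-1/4 → posterior Inverse-Gamma(7, 437/32)
obs 4: x=5 → posterior Inverse-Gamma(15/2, 693/32)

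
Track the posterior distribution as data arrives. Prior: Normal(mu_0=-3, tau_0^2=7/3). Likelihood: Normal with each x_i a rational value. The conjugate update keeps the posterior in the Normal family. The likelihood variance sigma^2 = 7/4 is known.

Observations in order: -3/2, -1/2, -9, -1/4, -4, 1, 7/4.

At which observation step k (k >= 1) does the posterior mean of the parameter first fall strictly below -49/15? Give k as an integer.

k = 3

obs 1: x=-3/2 → posterior Normal(-15/7, 1)
obs 2: x=-1/2 → posterior Normal(-17/11, 7/11)
obs 3: x=-9 → posterior Normal(-53/15, 7/15)
obs 4: x=-1/4 → posterior Normal(-54/19, 7/19)
obs 5: x=-4 → posterior Normal(-70/23, 7/23)
obs 6: x=1 → posterior Normal(-22/9, 7/27)
obs 7: x=7/4 → posterior Normal(-59/31, 7/31)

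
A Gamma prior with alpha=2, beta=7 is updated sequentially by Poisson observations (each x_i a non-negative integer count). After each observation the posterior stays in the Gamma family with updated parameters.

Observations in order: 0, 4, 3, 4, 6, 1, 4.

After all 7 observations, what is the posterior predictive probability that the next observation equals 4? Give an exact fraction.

83569192210861264355528278016/1262558414702117443084716796875

obs 1: x=0 → posterior Gamma(2, 8)
obs 2: x=4 → posterior Gamma(6, 9)
obs 3: x=3 → posterior Gamma(9, 10)
obs 4: x=4 → posterior Gamma(13, 11)
obs 5: x=6 → posterior Gamma(19, 12)
obs 6: x=1 → posterior Gamma(20, 13)
obs 7: x=4 → posterior Gamma(24, 14)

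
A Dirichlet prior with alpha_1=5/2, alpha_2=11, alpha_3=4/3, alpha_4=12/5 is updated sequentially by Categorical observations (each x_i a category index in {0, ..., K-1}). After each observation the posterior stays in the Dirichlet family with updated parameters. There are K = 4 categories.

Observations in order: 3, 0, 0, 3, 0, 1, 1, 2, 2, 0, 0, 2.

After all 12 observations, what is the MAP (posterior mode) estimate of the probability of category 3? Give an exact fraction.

102/757

obs 1: x=3 → posterior Dirichlet(5/2, 11, 4/3, 17/5)
obs 2: x=0 → posterior Dirichlet(7/2, 11, 4/3, 17/5)
obs 3: x=0 → posterior Dirichlet(9/2, 11, 4/3, 17/5)
obs 4: x=3 → posterior Dirichlet(9/2, 11, 4/3, 22/5)
obs 5: x=0 → posterior Dirichlet(11/2, 11, 4/3, 22/5)
obs 6: x=1 → posterior Dirichlet(11/2, 12, 4/3, 22/5)
obs 7: x=1 → posterior Dirichlet(11/2, 13, 4/3, 22/5)
obs 8: x=2 → posterior Dirichlet(11/2, 13, 7/3, 22/5)
obs 9: x=2 → posterior Dirichlet(11/2, 13, 10/3, 22/5)
obs 10: x=0 → posterior Dirichlet(13/2, 13, 10/3, 22/5)
obs 11: x=0 → posterior Dirichlet(15/2, 13, 10/3, 22/5)
obs 12: x=2 → posterior Dirichlet(15/2, 13, 13/3, 22/5)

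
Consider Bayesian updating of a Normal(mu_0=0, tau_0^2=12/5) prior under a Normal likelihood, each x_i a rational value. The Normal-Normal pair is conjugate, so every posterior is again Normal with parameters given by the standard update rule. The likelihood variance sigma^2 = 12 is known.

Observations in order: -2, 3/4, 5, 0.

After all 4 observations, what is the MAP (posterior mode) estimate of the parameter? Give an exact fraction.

5/12

obs 1: x=-2 → posterior Normal(-1/3, 2)
obs 2: x=3/4 → posterior Normal(-5/28, 12/7)
obs 3: x=5 → posterior Normal(15/32, 3/2)
obs 4: x=0 → posterior Normal(5/12, 4/3)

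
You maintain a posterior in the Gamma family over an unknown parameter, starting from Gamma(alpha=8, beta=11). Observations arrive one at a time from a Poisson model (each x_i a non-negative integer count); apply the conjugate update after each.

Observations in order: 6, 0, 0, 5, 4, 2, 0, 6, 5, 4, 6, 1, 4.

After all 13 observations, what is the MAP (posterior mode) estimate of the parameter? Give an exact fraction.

obs 1: x=6 → posterior Gamma(14, 12)
obs 2: x=0 → posterior Gamma(14, 13)
obs 3: x=0 → posterior Gamma(14, 14)
obs 4: x=5 → posterior Gamma(19, 15)
obs 5: x=4 → posterior Gamma(23, 16)
obs 6: x=2 → posterior Gamma(25, 17)
obs 7: x=0 → posterior Gamma(25, 18)
obs 8: x=6 → posterior Gamma(31, 19)
obs 9: x=5 → posterior Gamma(36, 20)
obs 10: x=4 → posterior Gamma(40, 21)
obs 11: x=6 → posterior Gamma(46, 22)
obs 12: x=1 → posterior Gamma(47, 23)
obs 13: x=4 → posterior Gamma(51, 24)

25/12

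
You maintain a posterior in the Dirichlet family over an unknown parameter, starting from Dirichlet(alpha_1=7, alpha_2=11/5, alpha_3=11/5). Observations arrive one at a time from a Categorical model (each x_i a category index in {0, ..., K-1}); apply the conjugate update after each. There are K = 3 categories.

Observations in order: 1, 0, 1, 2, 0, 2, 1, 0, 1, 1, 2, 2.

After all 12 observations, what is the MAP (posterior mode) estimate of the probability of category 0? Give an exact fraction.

obs 1: x=1 → posterior Dirichlet(7, 16/5, 11/5)
obs 2: x=0 → posterior Dirichlet(8, 16/5, 11/5)
obs 3: x=1 → posterior Dirichlet(8, 21/5, 11/5)
obs 4: x=2 → posterior Dirichlet(8, 21/5, 16/5)
obs 5: x=0 → posterior Dirichlet(9, 21/5, 16/5)
obs 6: x=2 → posterior Dirichlet(9, 21/5, 21/5)
obs 7: x=1 → posterior Dirichlet(9, 26/5, 21/5)
obs 8: x=0 → posterior Dirichlet(10, 26/5, 21/5)
obs 9: x=1 → posterior Dirichlet(10, 31/5, 21/5)
obs 10: x=1 → posterior Dirichlet(10, 36/5, 21/5)
obs 11: x=2 → posterior Dirichlet(10, 36/5, 26/5)
obs 12: x=2 → posterior Dirichlet(10, 36/5, 31/5)

15/34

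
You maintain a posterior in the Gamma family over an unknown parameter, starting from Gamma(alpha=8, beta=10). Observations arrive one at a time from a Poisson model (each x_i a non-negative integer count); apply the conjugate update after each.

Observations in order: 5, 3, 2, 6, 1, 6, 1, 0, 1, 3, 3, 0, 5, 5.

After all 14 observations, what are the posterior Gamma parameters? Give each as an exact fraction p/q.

alpha=49, beta=24

obs 1: x=5 → posterior Gamma(13, 11)
obs 2: x=3 → posterior Gamma(16, 12)
obs 3: x=2 → posterior Gamma(18, 13)
obs 4: x=6 → posterior Gamma(24, 14)
obs 5: x=1 → posterior Gamma(25, 15)
obs 6: x=6 → posterior Gamma(31, 16)
obs 7: x=1 → posterior Gamma(32, 17)
obs 8: x=0 → posterior Gamma(32, 18)
obs 9: x=1 → posterior Gamma(33, 19)
obs 10: x=3 → posterior Gamma(36, 20)
obs 11: x=3 → posterior Gamma(39, 21)
obs 12: x=0 → posterior Gamma(39, 22)
obs 13: x=5 → posterior Gamma(44, 23)
obs 14: x=5 → posterior Gamma(49, 24)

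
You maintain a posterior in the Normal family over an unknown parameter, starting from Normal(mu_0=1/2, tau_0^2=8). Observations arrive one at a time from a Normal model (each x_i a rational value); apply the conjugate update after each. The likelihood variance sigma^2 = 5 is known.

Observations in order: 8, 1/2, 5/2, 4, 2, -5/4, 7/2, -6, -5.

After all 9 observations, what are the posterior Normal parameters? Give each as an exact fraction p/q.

mu_0=137/154, tau_0^2=40/77

obs 1: x=8 → posterior Normal(133/26, 40/13)
obs 2: x=1/2 → posterior Normal(47/14, 40/21)
obs 3: x=5/2 → posterior Normal(181/58, 40/29)
obs 4: x=4 → posterior Normal(245/74, 40/37)
obs 5: x=2 → posterior Normal(277/90, 8/9)
obs 6: x=-5/4 → posterior Normal(257/106, 40/53)
obs 7: x=7/2 → posterior Normal(313/122, 40/61)
obs 8: x=-6 → posterior Normal(217/138, 40/69)
obs 9: x=-5 → posterior Normal(137/154, 40/77)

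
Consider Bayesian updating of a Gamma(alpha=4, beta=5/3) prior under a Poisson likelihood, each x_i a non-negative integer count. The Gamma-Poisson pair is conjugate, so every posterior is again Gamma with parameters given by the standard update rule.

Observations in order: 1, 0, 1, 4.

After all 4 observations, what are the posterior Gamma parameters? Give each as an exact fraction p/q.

obs 1: x=1 → posterior Gamma(5, 8/3)
obs 2: x=0 → posterior Gamma(5, 11/3)
obs 3: x=1 → posterior Gamma(6, 14/3)
obs 4: x=4 → posterior Gamma(10, 17/3)

alpha=10, beta=17/3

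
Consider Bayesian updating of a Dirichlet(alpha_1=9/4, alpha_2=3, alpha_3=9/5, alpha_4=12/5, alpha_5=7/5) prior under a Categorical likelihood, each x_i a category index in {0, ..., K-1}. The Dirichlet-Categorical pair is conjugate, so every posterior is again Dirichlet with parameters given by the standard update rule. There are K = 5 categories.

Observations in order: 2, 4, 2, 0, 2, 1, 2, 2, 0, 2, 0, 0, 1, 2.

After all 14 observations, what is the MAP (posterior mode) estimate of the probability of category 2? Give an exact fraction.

obs 1: x=2 → posterior Dirichlet(9/4, 3, 14/5, 12/5, 7/5)
obs 2: x=4 → posterior Dirichlet(9/4, 3, 14/5, 12/5, 12/5)
obs 3: x=2 → posterior Dirichlet(9/4, 3, 19/5, 12/5, 12/5)
obs 4: x=0 → posterior Dirichlet(13/4, 3, 19/5, 12/5, 12/5)
obs 5: x=2 → posterior Dirichlet(13/4, 3, 24/5, 12/5, 12/5)
obs 6: x=1 → posterior Dirichlet(13/4, 4, 24/5, 12/5, 12/5)
obs 7: x=2 → posterior Dirichlet(13/4, 4, 29/5, 12/5, 12/5)
obs 8: x=2 → posterior Dirichlet(13/4, 4, 34/5, 12/5, 12/5)
obs 9: x=0 → posterior Dirichlet(17/4, 4, 34/5, 12/5, 12/5)
obs 10: x=2 → posterior Dirichlet(17/4, 4, 39/5, 12/5, 12/5)
obs 11: x=0 → posterior Dirichlet(21/4, 4, 39/5, 12/5, 12/5)
obs 12: x=0 → posterior Dirichlet(25/4, 4, 39/5, 12/5, 12/5)
obs 13: x=1 → posterior Dirichlet(25/4, 5, 39/5, 12/5, 12/5)
obs 14: x=2 → posterior Dirichlet(25/4, 5, 44/5, 12/5, 12/5)

156/397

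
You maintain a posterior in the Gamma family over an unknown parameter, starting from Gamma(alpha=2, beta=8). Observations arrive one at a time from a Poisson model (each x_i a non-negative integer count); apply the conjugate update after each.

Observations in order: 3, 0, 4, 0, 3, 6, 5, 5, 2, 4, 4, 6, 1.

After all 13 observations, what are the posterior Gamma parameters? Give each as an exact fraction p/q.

obs 1: x=3 → posterior Gamma(5, 9)
obs 2: x=0 → posterior Gamma(5, 10)
obs 3: x=4 → posterior Gamma(9, 11)
obs 4: x=0 → posterior Gamma(9, 12)
obs 5: x=3 → posterior Gamma(12, 13)
obs 6: x=6 → posterior Gamma(18, 14)
obs 7: x=5 → posterior Gamma(23, 15)
obs 8: x=5 → posterior Gamma(28, 16)
obs 9: x=2 → posterior Gamma(30, 17)
obs 10: x=4 → posterior Gamma(34, 18)
obs 11: x=4 → posterior Gamma(38, 19)
obs 12: x=6 → posterior Gamma(44, 20)
obs 13: x=1 → posterior Gamma(45, 21)

alpha=45, beta=21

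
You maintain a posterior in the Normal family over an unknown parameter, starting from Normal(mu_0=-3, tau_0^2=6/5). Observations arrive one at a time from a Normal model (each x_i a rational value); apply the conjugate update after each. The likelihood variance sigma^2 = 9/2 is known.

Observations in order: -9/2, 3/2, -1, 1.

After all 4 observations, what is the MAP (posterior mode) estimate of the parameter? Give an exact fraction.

-57/31

obs 1: x=-9/2 → posterior Normal(-63/19, 18/19)
obs 2: x=3/2 → posterior Normal(-57/23, 18/23)
obs 3: x=-1 → posterior Normal(-61/27, 2/3)
obs 4: x=1 → posterior Normal(-57/31, 18/31)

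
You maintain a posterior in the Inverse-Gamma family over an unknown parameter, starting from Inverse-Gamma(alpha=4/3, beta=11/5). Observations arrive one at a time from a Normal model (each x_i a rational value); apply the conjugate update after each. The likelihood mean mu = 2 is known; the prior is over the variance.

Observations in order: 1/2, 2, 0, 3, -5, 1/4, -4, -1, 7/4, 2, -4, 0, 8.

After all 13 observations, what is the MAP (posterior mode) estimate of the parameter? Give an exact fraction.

22173/2120

obs 1: x=1/2 → posterior Inverse-Gamma(11/6, 133/40)
obs 2: x=2 → posterior Inverse-Gamma(7/3, 133/40)
obs 3: x=0 → posterior Inverse-Gamma(17/6, 213/40)
obs 4: x=3 → posterior Inverse-Gamma(10/3, 233/40)
obs 5: x=-5 → posterior Inverse-Gamma(23/6, 1213/40)
obs 6: x=1/4 → posterior Inverse-Gamma(13/3, 5097/160)
obs 7: x=-4 → posterior Inverse-Gamma(29/6, 7977/160)
obs 8: x=-1 → posterior Inverse-Gamma(16/3, 8697/160)
obs 9: x=7/4 → posterior Inverse-Gamma(35/6, 4351/80)
obs 10: x=2 → posterior Inverse-Gamma(19/3, 4351/80)
obs 11: x=-4 → posterior Inverse-Gamma(41/6, 5791/80)
obs 12: x=0 → posterior Inverse-Gamma(22/3, 5951/80)
obs 13: x=8 → posterior Inverse-Gamma(47/6, 7391/80)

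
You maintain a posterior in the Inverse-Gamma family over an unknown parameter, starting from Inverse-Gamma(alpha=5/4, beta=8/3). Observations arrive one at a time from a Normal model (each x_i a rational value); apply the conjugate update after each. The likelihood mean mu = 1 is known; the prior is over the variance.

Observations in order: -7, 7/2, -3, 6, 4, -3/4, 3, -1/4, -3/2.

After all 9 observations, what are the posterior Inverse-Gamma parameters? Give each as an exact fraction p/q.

alpha=23/4, beta=3371/48

obs 1: x=-7 → posterior Inverse-Gamma(7/4, 104/3)
obs 2: x=7/2 → posterior Inverse-Gamma(9/4, 907/24)
obs 3: x=-3 → posterior Inverse-Gamma(11/4, 1099/24)
obs 4: x=6 → posterior Inverse-Gamma(13/4, 1399/24)
obs 5: x=4 → posterior Inverse-Gamma(15/4, 1507/24)
obs 6: x=-3/4 → posterior Inverse-Gamma(17/4, 6175/96)
obs 7: x=3 → posterior Inverse-Gamma(19/4, 6367/96)
obs 8: x=-1/4 → posterior Inverse-Gamma(21/4, 3221/48)
obs 9: x=-3/2 → posterior Inverse-Gamma(23/4, 3371/48)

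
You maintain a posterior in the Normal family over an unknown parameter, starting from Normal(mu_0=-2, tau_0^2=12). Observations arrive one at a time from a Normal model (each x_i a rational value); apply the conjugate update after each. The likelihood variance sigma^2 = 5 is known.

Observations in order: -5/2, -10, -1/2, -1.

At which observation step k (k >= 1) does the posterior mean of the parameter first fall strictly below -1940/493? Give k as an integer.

k = 2

obs 1: x=-5/2 → posterior Normal(-40/17, 60/17)
obs 2: x=-10 → posterior Normal(-160/29, 60/29)
obs 3: x=-1/2 → posterior Normal(-166/41, 60/41)
obs 4: x=-1 → posterior Normal(-178/53, 60/53)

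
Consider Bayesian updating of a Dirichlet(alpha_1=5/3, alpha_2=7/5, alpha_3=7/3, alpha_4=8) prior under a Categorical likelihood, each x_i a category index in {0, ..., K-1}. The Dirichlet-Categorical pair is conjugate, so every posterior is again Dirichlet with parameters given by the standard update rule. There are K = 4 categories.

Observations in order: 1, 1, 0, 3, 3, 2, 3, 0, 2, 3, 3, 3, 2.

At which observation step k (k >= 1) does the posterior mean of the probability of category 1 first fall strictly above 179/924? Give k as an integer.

k = 2

obs 1: x=1 → posterior Dirichlet(5/3, 12/5, 7/3, 8)
obs 2: x=1 → posterior Dirichlet(5/3, 17/5, 7/3, 8)
obs 3: x=0 → posterior Dirichlet(8/3, 17/5, 7/3, 8)
obs 4: x=3 → posterior Dirichlet(8/3, 17/5, 7/3, 9)
obs 5: x=3 → posterior Dirichlet(8/3, 17/5, 7/3, 10)
obs 6: x=2 → posterior Dirichlet(8/3, 17/5, 10/3, 10)
obs 7: x=3 → posterior Dirichlet(8/3, 17/5, 10/3, 11)
obs 8: x=0 → posterior Dirichlet(11/3, 17/5, 10/3, 11)
obs 9: x=2 → posterior Dirichlet(11/3, 17/5, 13/3, 11)
obs 10: x=3 → posterior Dirichlet(11/3, 17/5, 13/3, 12)
obs 11: x=3 → posterior Dirichlet(11/3, 17/5, 13/3, 13)
obs 12: x=3 → posterior Dirichlet(11/3, 17/5, 13/3, 14)
obs 13: x=2 → posterior Dirichlet(11/3, 17/5, 16/3, 14)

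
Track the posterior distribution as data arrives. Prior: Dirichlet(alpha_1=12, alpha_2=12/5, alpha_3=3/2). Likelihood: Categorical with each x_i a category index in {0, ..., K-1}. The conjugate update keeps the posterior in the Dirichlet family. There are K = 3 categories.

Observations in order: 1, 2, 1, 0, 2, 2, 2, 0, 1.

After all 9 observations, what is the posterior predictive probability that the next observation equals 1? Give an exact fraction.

obs 1: x=1 → posterior Dirichlet(12, 17/5, 3/2)
obs 2: x=2 → posterior Dirichlet(12, 17/5, 5/2)
obs 3: x=1 → posterior Dirichlet(12, 22/5, 5/2)
obs 4: x=0 → posterior Dirichlet(13, 22/5, 5/2)
obs 5: x=2 → posterior Dirichlet(13, 22/5, 7/2)
obs 6: x=2 → posterior Dirichlet(13, 22/5, 9/2)
obs 7: x=2 → posterior Dirichlet(13, 22/5, 11/2)
obs 8: x=0 → posterior Dirichlet(14, 22/5, 11/2)
obs 9: x=1 → posterior Dirichlet(14, 27/5, 11/2)

18/83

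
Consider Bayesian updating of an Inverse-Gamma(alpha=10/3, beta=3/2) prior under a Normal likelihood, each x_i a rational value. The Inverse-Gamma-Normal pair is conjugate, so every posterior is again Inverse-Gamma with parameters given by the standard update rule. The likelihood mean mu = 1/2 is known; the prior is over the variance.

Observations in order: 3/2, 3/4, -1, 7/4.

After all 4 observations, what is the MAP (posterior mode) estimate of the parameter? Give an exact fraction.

obs 1: x=3/2 → posterior Inverse-Gamma(23/6, 2)
obs 2: x=3/4 → posterior Inverse-Gamma(13/3, 65/32)
obs 3: x=-1 → posterior Inverse-Gamma(29/6, 101/32)
obs 4: x=7/4 → posterior Inverse-Gamma(16/3, 63/16)

189/304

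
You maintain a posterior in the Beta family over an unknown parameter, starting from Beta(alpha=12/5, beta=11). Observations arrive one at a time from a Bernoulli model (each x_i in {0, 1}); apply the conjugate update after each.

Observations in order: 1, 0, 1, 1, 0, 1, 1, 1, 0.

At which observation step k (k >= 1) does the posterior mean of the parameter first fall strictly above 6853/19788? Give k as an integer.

obs 1: x=1 → posterior Beta(17/5, 11)
obs 2: x=0 → posterior Beta(17/5, 12)
obs 3: x=1 → posterior Beta(22/5, 12)
obs 4: x=1 → posterior Beta(27/5, 12)
obs 5: x=0 → posterior Beta(27/5, 13)
obs 6: x=1 → posterior Beta(32/5, 13)
obs 7: x=1 → posterior Beta(37/5, 13)
obs 8: x=1 → posterior Beta(42/5, 13)
obs 9: x=0 → posterior Beta(42/5, 14)

k = 7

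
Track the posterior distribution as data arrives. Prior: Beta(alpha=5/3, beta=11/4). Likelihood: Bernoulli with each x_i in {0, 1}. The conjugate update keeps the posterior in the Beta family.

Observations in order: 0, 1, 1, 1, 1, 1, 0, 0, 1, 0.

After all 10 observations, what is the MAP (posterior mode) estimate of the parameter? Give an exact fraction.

80/149

obs 1: x=0 → posterior Beta(5/3, 15/4)
obs 2: x=1 → posterior Beta(8/3, 15/4)
obs 3: x=1 → posterior Beta(11/3, 15/4)
obs 4: x=1 → posterior Beta(14/3, 15/4)
obs 5: x=1 → posterior Beta(17/3, 15/4)
obs 6: x=1 → posterior Beta(20/3, 15/4)
obs 7: x=0 → posterior Beta(20/3, 19/4)
obs 8: x=0 → posterior Beta(20/3, 23/4)
obs 9: x=1 → posterior Beta(23/3, 23/4)
obs 10: x=0 → posterior Beta(23/3, 27/4)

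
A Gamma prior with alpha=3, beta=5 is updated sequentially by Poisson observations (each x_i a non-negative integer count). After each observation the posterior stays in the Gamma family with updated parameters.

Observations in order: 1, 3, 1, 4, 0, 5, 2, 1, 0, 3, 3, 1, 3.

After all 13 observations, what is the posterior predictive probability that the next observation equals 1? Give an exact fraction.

1365514788237100210673811443348636958720/4378865740046709085864680868712732574619

obs 1: x=1 → posterior Gamma(4, 6)
obs 2: x=3 → posterior Gamma(7, 7)
obs 3: x=1 → posterior Gamma(8, 8)
obs 4: x=4 → posterior Gamma(12, 9)
obs 5: x=0 → posterior Gamma(12, 10)
obs 6: x=5 → posterior Gamma(17, 11)
obs 7: x=2 → posterior Gamma(19, 12)
obs 8: x=1 → posterior Gamma(20, 13)
obs 9: x=0 → posterior Gamma(20, 14)
obs 10: x=3 → posterior Gamma(23, 15)
obs 11: x=3 → posterior Gamma(26, 16)
obs 12: x=1 → posterior Gamma(27, 17)
obs 13: x=3 → posterior Gamma(30, 18)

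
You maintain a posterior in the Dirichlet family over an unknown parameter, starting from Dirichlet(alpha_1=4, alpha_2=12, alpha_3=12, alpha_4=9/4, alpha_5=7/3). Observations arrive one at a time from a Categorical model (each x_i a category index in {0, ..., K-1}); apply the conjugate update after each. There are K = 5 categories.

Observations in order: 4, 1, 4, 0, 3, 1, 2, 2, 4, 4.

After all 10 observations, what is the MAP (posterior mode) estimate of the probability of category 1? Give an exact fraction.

obs 1: x=4 → posterior Dirichlet(4, 12, 12, 9/4, 10/3)
obs 2: x=1 → posterior Dirichlet(4, 13, 12, 9/4, 10/3)
obs 3: x=4 → posterior Dirichlet(4, 13, 12, 9/4, 13/3)
obs 4: x=0 → posterior Dirichlet(5, 13, 12, 9/4, 13/3)
obs 5: x=3 → posterior Dirichlet(5, 13, 12, 13/4, 13/3)
obs 6: x=1 → posterior Dirichlet(5, 14, 12, 13/4, 13/3)
obs 7: x=2 → posterior Dirichlet(5, 14, 13, 13/4, 13/3)
obs 8: x=2 → posterior Dirichlet(5, 14, 14, 13/4, 13/3)
obs 9: x=4 → posterior Dirichlet(5, 14, 14, 13/4, 16/3)
obs 10: x=4 → posterior Dirichlet(5, 14, 14, 13/4, 19/3)

156/451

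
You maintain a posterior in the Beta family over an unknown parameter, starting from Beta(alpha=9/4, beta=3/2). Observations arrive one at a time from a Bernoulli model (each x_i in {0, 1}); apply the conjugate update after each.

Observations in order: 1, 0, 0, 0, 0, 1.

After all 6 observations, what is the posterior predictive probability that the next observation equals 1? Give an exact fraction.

obs 1: x=1 → posterior Beta(13/4, 3/2)
obs 2: x=0 → posterior Beta(13/4, 5/2)
obs 3: x=0 → posterior Beta(13/4, 7/2)
obs 4: x=0 → posterior Beta(13/4, 9/2)
obs 5: x=0 → posterior Beta(13/4, 11/2)
obs 6: x=1 → posterior Beta(17/4, 11/2)

17/39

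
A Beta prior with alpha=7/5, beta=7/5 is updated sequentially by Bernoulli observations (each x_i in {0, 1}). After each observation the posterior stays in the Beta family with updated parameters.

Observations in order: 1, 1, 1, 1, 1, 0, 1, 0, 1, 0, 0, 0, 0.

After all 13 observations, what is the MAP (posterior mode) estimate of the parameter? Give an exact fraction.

37/69

obs 1: x=1 → posterior Beta(12/5, 7/5)
obs 2: x=1 → posterior Beta(17/5, 7/5)
obs 3: x=1 → posterior Beta(22/5, 7/5)
obs 4: x=1 → posterior Beta(27/5, 7/5)
obs 5: x=1 → posterior Beta(32/5, 7/5)
obs 6: x=0 → posterior Beta(32/5, 12/5)
obs 7: x=1 → posterior Beta(37/5, 12/5)
obs 8: x=0 → posterior Beta(37/5, 17/5)
obs 9: x=1 → posterior Beta(42/5, 17/5)
obs 10: x=0 → posterior Beta(42/5, 22/5)
obs 11: x=0 → posterior Beta(42/5, 27/5)
obs 12: x=0 → posterior Beta(42/5, 32/5)
obs 13: x=0 → posterior Beta(42/5, 37/5)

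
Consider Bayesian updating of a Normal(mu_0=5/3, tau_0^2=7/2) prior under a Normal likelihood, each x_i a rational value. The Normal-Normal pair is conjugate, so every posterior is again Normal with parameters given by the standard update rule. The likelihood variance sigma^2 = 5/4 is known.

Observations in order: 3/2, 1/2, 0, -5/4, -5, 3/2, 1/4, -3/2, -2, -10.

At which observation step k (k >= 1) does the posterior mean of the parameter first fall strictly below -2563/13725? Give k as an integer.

obs 1: x=3/2 → posterior Normal(88/57, 35/38)
obs 2: x=1/2 → posterior Normal(109/99, 35/66)
obs 3: x=0 → posterior Normal(109/141, 35/94)
obs 4: x=-5/4 → posterior Normal(113/366, 35/122)
obs 5: x=-5 → posterior Normal(-307/450, 7/30)
obs 6: x=3/2 → posterior Normal(-181/534, 35/178)
obs 7: x=1/4 → posterior Normal(-80/309, 35/206)
obs 8: x=-3/2 → posterior Normal(-11/27, 35/234)
obs 9: x=-2 → posterior Normal(-227/393, 35/262)
obs 10: x=-10 → posterior Normal(-647/435, 7/58)

k = 5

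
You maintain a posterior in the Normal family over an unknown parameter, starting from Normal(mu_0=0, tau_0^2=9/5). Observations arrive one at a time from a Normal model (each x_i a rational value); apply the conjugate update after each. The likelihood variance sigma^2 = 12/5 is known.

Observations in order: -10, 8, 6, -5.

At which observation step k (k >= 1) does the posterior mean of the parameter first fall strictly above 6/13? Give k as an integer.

k = 3

obs 1: x=-10 → posterior Normal(-30/7, 36/35)
obs 2: x=8 → posterior Normal(-3/5, 18/25)
obs 3: x=6 → posterior Normal(12/13, 36/65)
obs 4: x=-5 → posterior Normal(-3/16, 9/20)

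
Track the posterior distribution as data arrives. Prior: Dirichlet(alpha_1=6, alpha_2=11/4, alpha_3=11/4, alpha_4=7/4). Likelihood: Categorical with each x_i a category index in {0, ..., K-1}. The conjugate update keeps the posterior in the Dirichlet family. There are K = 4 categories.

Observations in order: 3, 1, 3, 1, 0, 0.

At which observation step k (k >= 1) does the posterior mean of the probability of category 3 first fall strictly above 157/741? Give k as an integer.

obs 1: x=3 → posterior Dirichlet(6, 11/4, 11/4, 11/4)
obs 2: x=1 → posterior Dirichlet(6, 15/4, 11/4, 11/4)
obs 3: x=3 → posterior Dirichlet(6, 15/4, 11/4, 15/4)
obs 4: x=1 → posterior Dirichlet(6, 19/4, 11/4, 15/4)
obs 5: x=0 → posterior Dirichlet(7, 19/4, 11/4, 15/4)
obs 6: x=0 → posterior Dirichlet(8, 19/4, 11/4, 15/4)

k = 3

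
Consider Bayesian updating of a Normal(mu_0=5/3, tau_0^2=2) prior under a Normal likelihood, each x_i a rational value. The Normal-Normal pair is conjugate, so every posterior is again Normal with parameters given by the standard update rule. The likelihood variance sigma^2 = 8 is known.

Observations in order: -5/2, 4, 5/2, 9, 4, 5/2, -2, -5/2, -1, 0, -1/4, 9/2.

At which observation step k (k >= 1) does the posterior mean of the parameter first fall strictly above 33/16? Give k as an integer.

obs 1: x=-5/2 → posterior Normal(5/6, 8/5)
obs 2: x=4 → posterior Normal(49/36, 4/3)
obs 3: x=5/2 → posterior Normal(32/21, 8/7)
obs 4: x=9 → posterior Normal(59/24, 1)
obs 5: x=4 → posterior Normal(71/27, 8/9)
obs 6: x=5/2 → posterior Normal(157/60, 4/5)
obs 7: x=-2 → posterior Normal(145/66, 8/11)
obs 8: x=-5/2 → posterior Normal(65/36, 2/3)
obs 9: x=-1 → posterior Normal(62/39, 8/13)
obs 10: x=0 → posterior Normal(31/21, 4/7)
obs 11: x=-1/4 → posterior Normal(49/36, 8/15)
obs 12: x=9/2 → posterior Normal(299/192, 1/2)

k = 4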